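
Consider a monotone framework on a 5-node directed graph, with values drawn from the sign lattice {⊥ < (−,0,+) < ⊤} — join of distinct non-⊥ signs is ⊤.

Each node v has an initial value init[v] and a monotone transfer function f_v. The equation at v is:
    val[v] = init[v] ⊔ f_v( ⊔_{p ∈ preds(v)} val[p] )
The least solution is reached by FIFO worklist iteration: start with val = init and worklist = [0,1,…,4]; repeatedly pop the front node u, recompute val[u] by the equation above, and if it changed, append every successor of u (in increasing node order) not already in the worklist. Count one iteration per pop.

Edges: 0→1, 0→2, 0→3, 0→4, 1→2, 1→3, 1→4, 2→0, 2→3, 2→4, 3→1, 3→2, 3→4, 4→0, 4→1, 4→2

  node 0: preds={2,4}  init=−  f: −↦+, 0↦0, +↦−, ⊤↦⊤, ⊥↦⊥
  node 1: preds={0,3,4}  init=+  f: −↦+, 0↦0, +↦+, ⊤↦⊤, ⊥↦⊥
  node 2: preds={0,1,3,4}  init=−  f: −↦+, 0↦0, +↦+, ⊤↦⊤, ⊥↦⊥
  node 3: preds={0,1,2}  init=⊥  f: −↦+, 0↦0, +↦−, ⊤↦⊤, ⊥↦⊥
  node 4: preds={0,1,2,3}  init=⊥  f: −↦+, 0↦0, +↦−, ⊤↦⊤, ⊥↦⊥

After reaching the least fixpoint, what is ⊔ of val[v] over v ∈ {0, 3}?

Iteration log — 8 steps:
  step 1. node 0  ⊔preds=−  new=⊤  old=−  +wl: 
  step 2. node 1  ⊔preds=⊤  new=⊤  old=+  +wl: 
  step 3. node 2  ⊔preds=⊤  new=⊤  old=−  +wl: 0
  step 4. node 3  ⊔preds=⊤  new=⊤  old=⊥  +wl: 1,2
  step 5. node 4  ⊔preds=⊤  new=⊤  old=⊥  +wl: 
  step 6. node 0  ⊔preds=⊤  new=⊤  stable
  step 7. node 1  ⊔preds=⊤  new=⊤  stable
  step 8. node 2  ⊔preds=⊤  new=⊤  stable

Least fixpoint reached:
  node 0: ⊤
  node 1: ⊤
  node 2: ⊤
  node 3: ⊤
  node 4: ⊤

⊤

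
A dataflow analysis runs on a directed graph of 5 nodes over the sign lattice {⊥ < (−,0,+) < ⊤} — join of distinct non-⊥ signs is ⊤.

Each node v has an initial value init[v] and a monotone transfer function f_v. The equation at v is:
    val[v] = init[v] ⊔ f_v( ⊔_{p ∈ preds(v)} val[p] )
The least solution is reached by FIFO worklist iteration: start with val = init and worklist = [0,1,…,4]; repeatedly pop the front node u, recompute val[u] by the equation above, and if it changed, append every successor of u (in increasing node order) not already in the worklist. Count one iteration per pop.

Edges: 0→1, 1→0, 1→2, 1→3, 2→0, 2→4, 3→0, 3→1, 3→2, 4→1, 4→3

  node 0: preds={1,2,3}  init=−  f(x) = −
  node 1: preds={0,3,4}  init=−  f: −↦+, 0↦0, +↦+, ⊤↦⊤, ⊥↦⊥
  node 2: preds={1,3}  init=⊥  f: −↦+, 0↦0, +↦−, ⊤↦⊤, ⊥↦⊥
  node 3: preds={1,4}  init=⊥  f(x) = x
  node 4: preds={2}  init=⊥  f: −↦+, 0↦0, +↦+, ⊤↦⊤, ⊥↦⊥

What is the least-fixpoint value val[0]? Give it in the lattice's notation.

−

Trace (9 dequeues):
  [1] u=0 | in − | out − | ==
  [2] u=1 | in − | out ⊤ | prev − | push {0}
  [3] u=2 | in ⊤ | out ⊤ | prev ⊥ | push {}
  [4] u=3 | in ⊤ | out ⊤ | prev ⊥ | push {1,2}
  [5] u=4 | in ⊤ | out ⊤ | prev ⊥ | push {3}
  [6] u=0 | in ⊤ | out − | ==
  [7] u=1 | in ⊤ | out ⊤ | ==
  [8] u=2 | in ⊤ | out ⊤ | ==
  [9] u=3 | in ⊤ | out ⊤ | ==

Converged values:
  [0] −
  [1] ⊤
  [2] ⊤
  [3] ⊤
  [4] ⊤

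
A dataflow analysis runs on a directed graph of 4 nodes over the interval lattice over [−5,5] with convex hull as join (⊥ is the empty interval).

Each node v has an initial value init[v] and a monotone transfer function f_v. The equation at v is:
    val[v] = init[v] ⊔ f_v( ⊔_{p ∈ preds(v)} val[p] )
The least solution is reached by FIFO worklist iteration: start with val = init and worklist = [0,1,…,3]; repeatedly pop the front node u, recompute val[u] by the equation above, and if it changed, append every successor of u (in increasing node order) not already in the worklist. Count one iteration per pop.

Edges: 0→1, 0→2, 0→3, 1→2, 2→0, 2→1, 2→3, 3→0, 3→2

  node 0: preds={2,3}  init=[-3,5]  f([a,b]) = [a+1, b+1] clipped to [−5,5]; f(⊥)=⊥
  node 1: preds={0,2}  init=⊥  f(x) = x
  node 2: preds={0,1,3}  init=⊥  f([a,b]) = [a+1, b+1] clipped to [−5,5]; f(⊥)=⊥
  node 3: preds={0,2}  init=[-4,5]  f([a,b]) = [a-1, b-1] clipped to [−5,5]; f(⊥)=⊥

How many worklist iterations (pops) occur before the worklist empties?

Iteration log — 6 steps:
  step 1. node 0  ⊔preds=[-4,5]  new=[-3,5]  stable
  step 2. node 1  ⊔preds=[-3,5]  new=[-3,5]  old=⊥  +wl: 
  step 3. node 2  ⊔preds=[-4,5]  new=[-3,5]  old=⊥  +wl: 0,1
  step 4. node 3  ⊔preds=[-3,5]  new=[-4,5]  stable
  step 5. node 0  ⊔preds=[-4,5]  new=[-3,5]  stable
  step 6. node 1  ⊔preds=[-3,5]  new=[-3,5]  stable

Least fixpoint reached:
  node 0: [-3,5]
  node 1: [-3,5]
  node 2: [-3,5]
  node 3: [-4,5]

6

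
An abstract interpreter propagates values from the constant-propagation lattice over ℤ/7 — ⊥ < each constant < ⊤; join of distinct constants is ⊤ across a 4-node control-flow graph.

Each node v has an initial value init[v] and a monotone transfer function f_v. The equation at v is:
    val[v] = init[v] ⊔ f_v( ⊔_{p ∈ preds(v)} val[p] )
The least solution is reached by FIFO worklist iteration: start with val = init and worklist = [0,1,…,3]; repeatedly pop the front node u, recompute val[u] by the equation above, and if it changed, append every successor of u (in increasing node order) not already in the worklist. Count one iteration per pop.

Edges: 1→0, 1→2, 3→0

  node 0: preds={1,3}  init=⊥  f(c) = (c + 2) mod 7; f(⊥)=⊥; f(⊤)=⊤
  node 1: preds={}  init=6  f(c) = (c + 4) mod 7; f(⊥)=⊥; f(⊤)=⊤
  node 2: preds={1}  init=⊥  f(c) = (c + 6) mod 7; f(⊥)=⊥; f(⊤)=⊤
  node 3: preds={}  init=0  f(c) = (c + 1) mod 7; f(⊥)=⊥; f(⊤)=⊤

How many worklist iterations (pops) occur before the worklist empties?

Iteration log — 4 steps:
  step 1. node 0  ⊔preds=⊤  new=⊤  old=⊥  +wl: 
  step 2. node 1  ⊔preds=⊥  new=6  stable
  step 3. node 2  ⊔preds=6  new=5  old=⊥  +wl: 
  step 4. node 3  ⊔preds=⊥  new=0  stable

Least fixpoint reached:
  node 0: ⊤
  node 1: 6
  node 2: 5
  node 3: 0

4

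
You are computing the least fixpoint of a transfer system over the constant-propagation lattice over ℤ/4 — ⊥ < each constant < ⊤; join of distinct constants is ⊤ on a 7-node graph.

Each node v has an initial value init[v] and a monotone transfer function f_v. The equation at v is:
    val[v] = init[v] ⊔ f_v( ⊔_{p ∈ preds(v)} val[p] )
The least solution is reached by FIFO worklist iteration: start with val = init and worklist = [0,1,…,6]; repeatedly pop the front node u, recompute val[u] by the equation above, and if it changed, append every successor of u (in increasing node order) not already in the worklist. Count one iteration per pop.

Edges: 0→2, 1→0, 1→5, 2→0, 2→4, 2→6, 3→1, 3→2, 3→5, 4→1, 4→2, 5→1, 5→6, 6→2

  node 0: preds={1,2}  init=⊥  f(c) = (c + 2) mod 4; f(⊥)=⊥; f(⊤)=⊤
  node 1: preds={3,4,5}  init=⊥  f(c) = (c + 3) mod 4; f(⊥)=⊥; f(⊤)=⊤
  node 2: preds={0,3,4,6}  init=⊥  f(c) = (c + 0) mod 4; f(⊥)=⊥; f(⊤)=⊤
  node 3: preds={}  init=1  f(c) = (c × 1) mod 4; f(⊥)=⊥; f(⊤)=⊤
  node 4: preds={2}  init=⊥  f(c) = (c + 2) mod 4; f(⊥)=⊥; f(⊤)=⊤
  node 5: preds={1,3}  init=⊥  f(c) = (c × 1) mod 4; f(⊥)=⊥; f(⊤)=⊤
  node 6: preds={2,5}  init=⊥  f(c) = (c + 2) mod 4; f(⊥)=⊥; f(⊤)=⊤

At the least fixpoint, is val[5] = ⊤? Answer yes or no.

yes

Trace (16 dequeues):
  [1] u=0 | in ⊥ | out ⊥ | ==
  [2] u=1 | in 1 | out 0 | prev ⊥ | push {0}
  [3] u=2 | in 1 | out 1 | prev ⊥ | push {}
  [4] u=3 | in ⊥ | out 1 | ==
  [5] u=4 | in 1 | out 3 | prev ⊥ | push {1,2}
  [6] u=5 | in ⊤ | out ⊤ | prev ⊥ | push {}
  [7] u=6 | in ⊤ | out ⊤ | prev ⊥ | push {}
  [8] u=0 | in ⊤ | out ⊤ | prev ⊥ | push {}
  [9] u=1 | in ⊤ | out ⊤ | prev 0 | push {0,5}
  [10] u=2 | in ⊤ | out ⊤ | prev 1 | push {4,6}
  [11] u=0 | in ⊤ | out ⊤ | ==
  [12] u=5 | in ⊤ | out ⊤ | ==
  [13] u=4 | in ⊤ | out ⊤ | prev 3 | push {1,2}
  [14] u=6 | in ⊤ | out ⊤ | ==
  [15] u=1 | in ⊤ | out ⊤ | ==
  [16] u=2 | in ⊤ | out ⊤ | ==

Converged values:
  [0] ⊤
  [1] ⊤
  [2] ⊤
  [3] 1
  [4] ⊤
  [5] ⊤
  [6] ⊤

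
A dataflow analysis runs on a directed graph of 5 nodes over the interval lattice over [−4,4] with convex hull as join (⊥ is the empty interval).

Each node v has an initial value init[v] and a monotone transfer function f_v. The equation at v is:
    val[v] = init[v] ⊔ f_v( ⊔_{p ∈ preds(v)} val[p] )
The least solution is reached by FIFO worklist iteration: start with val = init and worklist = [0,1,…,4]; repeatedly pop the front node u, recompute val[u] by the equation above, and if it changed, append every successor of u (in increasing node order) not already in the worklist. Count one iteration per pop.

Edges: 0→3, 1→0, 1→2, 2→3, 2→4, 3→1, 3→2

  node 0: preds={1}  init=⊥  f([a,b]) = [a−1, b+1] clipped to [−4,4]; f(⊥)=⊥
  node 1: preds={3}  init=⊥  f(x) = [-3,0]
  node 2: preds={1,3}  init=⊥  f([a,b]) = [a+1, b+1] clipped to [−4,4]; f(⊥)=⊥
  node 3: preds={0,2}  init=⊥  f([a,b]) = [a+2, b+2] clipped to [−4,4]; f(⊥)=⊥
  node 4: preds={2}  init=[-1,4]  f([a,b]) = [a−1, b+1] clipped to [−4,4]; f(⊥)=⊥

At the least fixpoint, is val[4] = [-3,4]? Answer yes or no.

yes

Worklist (12 pops):
  #1 pop 0: in=⊥ → ⊥ (no change)
  #2 pop 1: in=⊥ → [-3,0] (was ⊥); enqueue [0]
  #3 pop 2: in=[-3,0] → [-2,1] (was ⊥); enqueue []
  #4 pop 3: in=[-2,1] → [0,3] (was ⊥); enqueue [1,2]
  #5 pop 4: in=[-2,1] → [-3,4] (was [-1,4]); enqueue []
  #6 pop 0: in=[-3,0] → [-4,1] (was ⊥); enqueue [3]
  #7 pop 1: in=[0,3] → [-3,0] (no change)
  #8 pop 2: in=[-3,3] → [-2,4] (was [-2,1]); enqueue [4]
  #9 pop 3: in=[-4,4] → [-2,4] (was [0,3]); enqueue [1,2]
  #10 pop 4: in=[-2,4] → [-3,4] (no change)
  #11 pop 1: in=[-2,4] → [-3,0] (no change)
  #12 pop 2: in=[-3,4] → [-2,4] (no change)

Fixpoint:
  val[0] = [-4,1]
  val[1] = [-3,0]
  val[2] = [-2,4]
  val[3] = [-2,4]
  val[4] = [-3,4]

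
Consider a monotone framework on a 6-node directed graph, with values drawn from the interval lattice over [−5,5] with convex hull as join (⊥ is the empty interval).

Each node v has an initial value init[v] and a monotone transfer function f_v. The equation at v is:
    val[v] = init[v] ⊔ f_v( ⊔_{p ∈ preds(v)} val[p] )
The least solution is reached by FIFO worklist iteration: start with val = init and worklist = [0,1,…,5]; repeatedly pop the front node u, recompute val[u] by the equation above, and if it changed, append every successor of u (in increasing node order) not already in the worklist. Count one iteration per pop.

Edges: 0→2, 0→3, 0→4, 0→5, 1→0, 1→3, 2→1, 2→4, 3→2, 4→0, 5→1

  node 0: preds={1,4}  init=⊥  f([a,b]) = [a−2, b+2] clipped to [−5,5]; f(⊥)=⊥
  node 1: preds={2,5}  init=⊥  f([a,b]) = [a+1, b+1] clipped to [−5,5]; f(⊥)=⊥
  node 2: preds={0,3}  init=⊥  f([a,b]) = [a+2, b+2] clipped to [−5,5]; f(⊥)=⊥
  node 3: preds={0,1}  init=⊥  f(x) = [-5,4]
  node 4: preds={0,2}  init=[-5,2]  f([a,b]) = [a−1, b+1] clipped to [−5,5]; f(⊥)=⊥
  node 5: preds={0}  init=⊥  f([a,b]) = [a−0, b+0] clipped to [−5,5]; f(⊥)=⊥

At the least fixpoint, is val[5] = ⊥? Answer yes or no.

Worklist (14 pops):
  #1 pop 0: in=[-5,2] → [-5,4] (was ⊥); enqueue []
  #2 pop 1: in=⊥ → ⊥ (no change)
  #3 pop 2: in=[-5,4] → [-3,5] (was ⊥); enqueue [1]
  #4 pop 3: in=[-5,4] → [-5,4] (was ⊥); enqueue [2]
  #5 pop 4: in=[-5,5] → [-5,5] (was [-5,2]); enqueue [0]
  #6 pop 5: in=[-5,4] → [-5,4] (was ⊥); enqueue []
  #7 pop 1: in=[-5,5] → [-4,5] (was ⊥); enqueue [3]
  #8 pop 2: in=[-5,4] → [-3,5] (no change)
  #9 pop 0: in=[-5,5] → [-5,5] (was [-5,4]); enqueue [2,4,5]
  #10 pop 3: in=[-5,5] → [-5,4] (no change)
  #11 pop 2: in=[-5,5] → [-3,5] (no change)
  #12 pop 4: in=[-5,5] → [-5,5] (no change)
  #13 pop 5: in=[-5,5] → [-5,5] (was [-5,4]); enqueue [1]
  #14 pop 1: in=[-5,5] → [-4,5] (no change)

Fixpoint:
  val[0] = [-5,5]
  val[1] = [-4,5]
  val[2] = [-3,5]
  val[3] = [-5,4]
  val[4] = [-5,5]
  val[5] = [-5,5]

no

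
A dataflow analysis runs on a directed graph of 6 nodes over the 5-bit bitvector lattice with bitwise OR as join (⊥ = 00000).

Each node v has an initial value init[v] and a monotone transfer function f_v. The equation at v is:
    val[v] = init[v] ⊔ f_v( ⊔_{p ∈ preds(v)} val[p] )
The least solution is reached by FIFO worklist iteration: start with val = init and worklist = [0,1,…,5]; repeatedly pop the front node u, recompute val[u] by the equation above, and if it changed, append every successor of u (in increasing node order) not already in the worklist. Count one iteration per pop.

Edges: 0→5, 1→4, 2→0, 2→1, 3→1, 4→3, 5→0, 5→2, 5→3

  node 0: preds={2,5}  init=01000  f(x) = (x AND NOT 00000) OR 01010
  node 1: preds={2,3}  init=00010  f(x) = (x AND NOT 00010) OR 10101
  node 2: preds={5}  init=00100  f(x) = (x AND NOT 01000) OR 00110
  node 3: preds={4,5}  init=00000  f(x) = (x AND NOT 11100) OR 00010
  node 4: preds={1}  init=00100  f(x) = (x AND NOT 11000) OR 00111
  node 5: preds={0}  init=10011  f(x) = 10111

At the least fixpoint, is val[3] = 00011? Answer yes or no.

yes

Trace (10 dequeues):
  [1] u=0 | in 10111 | out 11111 | prev 01000 | push {}
  [2] u=1 | in 00100 | out 10111 | prev 00010 | push {}
  [3] u=2 | in 10011 | out 10111 | prev 00100 | push {0,1}
  [4] u=3 | in 10111 | out 00011 | prev 00000 | push {}
  [5] u=4 | in 10111 | out 00111 | prev 00100 | push {3}
  [6] u=5 | in 11111 | out 10111 | prev 10011 | push {2}
  [7] u=0 | in 10111 | out 11111 | ==
  [8] u=1 | in 10111 | out 10111 | ==
  [9] u=3 | in 10111 | out 00011 | ==
  [10] u=2 | in 10111 | out 10111 | ==

Converged values:
  [0] 11111
  [1] 10111
  [2] 10111
  [3] 00011
  [4] 00111
  [5] 10111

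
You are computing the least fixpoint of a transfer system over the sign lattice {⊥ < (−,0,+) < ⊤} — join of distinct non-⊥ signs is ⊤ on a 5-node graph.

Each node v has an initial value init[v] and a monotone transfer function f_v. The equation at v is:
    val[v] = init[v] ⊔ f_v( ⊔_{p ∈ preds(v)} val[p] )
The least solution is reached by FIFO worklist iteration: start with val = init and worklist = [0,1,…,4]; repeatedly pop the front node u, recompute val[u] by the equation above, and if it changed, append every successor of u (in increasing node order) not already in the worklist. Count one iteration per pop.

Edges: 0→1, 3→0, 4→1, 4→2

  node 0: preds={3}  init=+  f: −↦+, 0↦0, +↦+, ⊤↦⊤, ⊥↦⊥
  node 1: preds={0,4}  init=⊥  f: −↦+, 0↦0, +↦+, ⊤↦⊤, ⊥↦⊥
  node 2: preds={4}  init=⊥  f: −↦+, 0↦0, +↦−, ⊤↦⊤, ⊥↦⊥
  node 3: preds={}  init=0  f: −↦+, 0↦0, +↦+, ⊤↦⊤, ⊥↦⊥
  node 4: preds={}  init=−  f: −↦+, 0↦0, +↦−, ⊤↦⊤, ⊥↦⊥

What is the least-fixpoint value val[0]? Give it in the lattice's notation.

Iteration log — 5 steps:
  step 1. node 0  ⊔preds=0  new=⊤  old=+  +wl: 
  step 2. node 1  ⊔preds=⊤  new=⊤  old=⊥  +wl: 
  step 3. node 2  ⊔preds=−  new=+  old=⊥  +wl: 
  step 4. node 3  ⊔preds=⊥  new=0  stable
  step 5. node 4  ⊔preds=⊥  new=−  stable

Least fixpoint reached:
  node 0: ⊤
  node 1: ⊤
  node 2: +
  node 3: 0
  node 4: −

⊤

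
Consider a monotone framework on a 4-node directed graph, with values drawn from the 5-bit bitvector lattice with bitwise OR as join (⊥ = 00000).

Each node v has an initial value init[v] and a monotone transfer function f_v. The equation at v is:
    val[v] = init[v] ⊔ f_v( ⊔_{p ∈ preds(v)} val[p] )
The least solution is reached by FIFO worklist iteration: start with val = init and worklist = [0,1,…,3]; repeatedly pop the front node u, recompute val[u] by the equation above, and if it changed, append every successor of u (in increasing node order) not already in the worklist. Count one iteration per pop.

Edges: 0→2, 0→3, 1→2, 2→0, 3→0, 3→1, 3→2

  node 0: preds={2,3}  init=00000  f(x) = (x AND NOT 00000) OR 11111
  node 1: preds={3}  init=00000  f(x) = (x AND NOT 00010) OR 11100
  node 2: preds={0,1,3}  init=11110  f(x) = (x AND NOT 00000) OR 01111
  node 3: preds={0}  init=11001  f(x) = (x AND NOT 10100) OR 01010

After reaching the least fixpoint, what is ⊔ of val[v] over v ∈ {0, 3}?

Worklist (7 pops):
  #1 pop 0: in=11111 → 11111 (was 00000); enqueue []
  #2 pop 1: in=11001 → 11101 (was 00000); enqueue []
  #3 pop 2: in=11111 → 11111 (was 11110); enqueue [0]
  #4 pop 3: in=11111 → 11011 (was 11001); enqueue [1,2]
  #5 pop 0: in=11111 → 11111 (no change)
  #6 pop 1: in=11011 → 11101 (no change)
  #7 pop 2: in=11111 → 11111 (no change)

Fixpoint:
  val[0] = 11111
  val[1] = 11101
  val[2] = 11111
  val[3] = 11011

11111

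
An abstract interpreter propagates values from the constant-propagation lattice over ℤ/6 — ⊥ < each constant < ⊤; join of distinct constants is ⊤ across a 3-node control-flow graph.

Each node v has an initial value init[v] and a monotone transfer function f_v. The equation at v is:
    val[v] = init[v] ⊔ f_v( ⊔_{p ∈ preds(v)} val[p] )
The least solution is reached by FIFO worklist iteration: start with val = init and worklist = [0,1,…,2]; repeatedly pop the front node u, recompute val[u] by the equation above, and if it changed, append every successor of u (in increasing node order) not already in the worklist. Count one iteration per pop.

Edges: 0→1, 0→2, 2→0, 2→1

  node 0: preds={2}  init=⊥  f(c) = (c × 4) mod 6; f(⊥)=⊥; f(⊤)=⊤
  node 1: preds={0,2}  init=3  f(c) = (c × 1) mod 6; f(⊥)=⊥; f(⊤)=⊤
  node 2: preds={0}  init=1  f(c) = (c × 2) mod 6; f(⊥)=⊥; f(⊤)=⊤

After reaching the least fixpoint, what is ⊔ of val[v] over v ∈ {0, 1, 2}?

Trace (6 dequeues):
  [1] u=0 | in 1 | out 4 | prev ⊥ | push {}
  [2] u=1 | in ⊤ | out ⊤ | prev 3 | push {}
  [3] u=2 | in 4 | out ⊤ | prev 1 | push {0,1}
  [4] u=0 | in ⊤ | out ⊤ | prev 4 | push {2}
  [5] u=1 | in ⊤ | out ⊤ | ==
  [6] u=2 | in ⊤ | out ⊤ | ==

Converged values:
  [0] ⊤
  [1] ⊤
  [2] ⊤

⊤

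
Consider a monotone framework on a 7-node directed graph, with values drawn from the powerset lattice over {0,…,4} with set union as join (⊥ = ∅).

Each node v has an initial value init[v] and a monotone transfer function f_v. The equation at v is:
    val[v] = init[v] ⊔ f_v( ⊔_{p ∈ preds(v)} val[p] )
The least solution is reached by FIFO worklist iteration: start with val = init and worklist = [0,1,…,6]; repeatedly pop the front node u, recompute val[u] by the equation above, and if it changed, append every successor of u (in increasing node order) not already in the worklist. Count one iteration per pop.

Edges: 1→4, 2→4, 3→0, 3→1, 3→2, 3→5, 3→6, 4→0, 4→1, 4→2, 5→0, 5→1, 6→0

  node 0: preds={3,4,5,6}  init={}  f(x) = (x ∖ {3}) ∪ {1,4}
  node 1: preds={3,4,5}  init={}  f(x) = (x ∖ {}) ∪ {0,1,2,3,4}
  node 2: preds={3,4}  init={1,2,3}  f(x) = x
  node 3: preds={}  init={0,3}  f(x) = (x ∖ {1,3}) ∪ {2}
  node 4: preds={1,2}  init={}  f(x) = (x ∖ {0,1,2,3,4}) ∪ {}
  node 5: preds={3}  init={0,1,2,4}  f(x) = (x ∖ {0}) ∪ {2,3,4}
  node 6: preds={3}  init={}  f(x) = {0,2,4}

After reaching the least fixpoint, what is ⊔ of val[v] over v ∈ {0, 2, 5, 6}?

{0,1,2,3,4}

Worklist (10 pops):
  #1 pop 0: in={0,1,2,3,4} → {0,1,2,4} (was {}); enqueue []
  #2 pop 1: in={0,1,2,3,4} → {0,1,2,3,4} (was {}); enqueue []
  #3 pop 2: in={0,3} → {0,1,2,3} (was {1,2,3}); enqueue []
  #4 pop 3: in={} → {0,2,3} (was {0,3}); enqueue [0,1,2]
  #5 pop 4: in={0,1,2,3,4} → {} (no change)
  #6 pop 5: in={0,2,3} → {0,1,2,3,4} (was {0,1,2,4}); enqueue []
  #7 pop 6: in={0,2,3} → {0,2,4} (was {}); enqueue []
  #8 pop 0: in={0,1,2,3,4} → {0,1,2,4} (no change)
  #9 pop 1: in={0,1,2,3,4} → {0,1,2,3,4} (no change)
  #10 pop 2: in={0,2,3} → {0,1,2,3} (no change)

Fixpoint:
  val[0] = {0,1,2,4}
  val[1] = {0,1,2,3,4}
  val[2] = {0,1,2,3}
  val[3] = {0,2,3}
  val[4] = {}
  val[5] = {0,1,2,3,4}
  val[6] = {0,2,4}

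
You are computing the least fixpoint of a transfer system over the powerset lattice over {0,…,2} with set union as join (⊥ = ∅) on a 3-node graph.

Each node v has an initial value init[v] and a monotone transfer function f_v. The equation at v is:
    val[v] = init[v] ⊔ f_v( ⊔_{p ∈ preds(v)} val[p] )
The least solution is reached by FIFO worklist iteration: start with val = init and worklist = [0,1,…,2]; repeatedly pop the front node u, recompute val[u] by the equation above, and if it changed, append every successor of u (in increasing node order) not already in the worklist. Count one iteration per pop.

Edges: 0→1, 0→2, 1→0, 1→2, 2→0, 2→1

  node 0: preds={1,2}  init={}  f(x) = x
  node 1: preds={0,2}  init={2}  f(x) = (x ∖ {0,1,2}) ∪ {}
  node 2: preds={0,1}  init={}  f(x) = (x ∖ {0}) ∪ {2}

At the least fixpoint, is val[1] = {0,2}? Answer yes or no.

Iteration log — 5 steps:
  step 1. node 0  ⊔preds={2}  new={2}  old={}  +wl: 
  step 2. node 1  ⊔preds={2}  new={2}  stable
  step 3. node 2  ⊔preds={2}  new={2}  old={}  +wl: 0,1
  step 4. node 0  ⊔preds={2}  new={2}  stable
  step 5. node 1  ⊔preds={2}  new={2}  stable

Least fixpoint reached:
  node 0: {2}
  node 1: {2}
  node 2: {2}

no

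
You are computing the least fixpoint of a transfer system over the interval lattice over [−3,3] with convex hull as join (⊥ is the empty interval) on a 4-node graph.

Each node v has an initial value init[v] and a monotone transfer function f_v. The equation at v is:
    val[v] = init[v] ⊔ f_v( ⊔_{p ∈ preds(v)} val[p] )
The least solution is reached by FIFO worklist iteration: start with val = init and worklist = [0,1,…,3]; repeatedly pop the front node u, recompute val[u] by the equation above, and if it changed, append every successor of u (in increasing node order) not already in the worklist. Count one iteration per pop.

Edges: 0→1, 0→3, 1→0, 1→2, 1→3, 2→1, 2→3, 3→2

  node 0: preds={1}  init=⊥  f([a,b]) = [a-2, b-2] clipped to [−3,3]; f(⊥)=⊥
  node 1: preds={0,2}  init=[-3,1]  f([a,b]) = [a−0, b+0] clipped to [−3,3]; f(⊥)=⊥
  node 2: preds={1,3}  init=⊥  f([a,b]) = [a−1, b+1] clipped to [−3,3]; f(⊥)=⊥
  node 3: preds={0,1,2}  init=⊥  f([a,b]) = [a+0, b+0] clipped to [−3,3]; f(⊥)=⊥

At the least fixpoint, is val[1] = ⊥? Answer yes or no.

Worklist (13 pops):
  #1 pop 0: in=[-3,1] → [-3,-1] (was ⊥); enqueue []
  #2 pop 1: in=[-3,-1] → [-3,1] (no change)
  #3 pop 2: in=[-3,1] → [-3,2] (was ⊥); enqueue [1]
  #4 pop 3: in=[-3,2] → [-3,2] (was ⊥); enqueue [2]
  #5 pop 1: in=[-3,2] → [-3,2] (was [-3,1]); enqueue [0,3]
  #6 pop 2: in=[-3,2] → [-3,3] (was [-3,2]); enqueue [1]
  #7 pop 0: in=[-3,2] → [-3,0] (was [-3,-1]); enqueue []
  #8 pop 3: in=[-3,3] → [-3,3] (was [-3,2]); enqueue [2]
  #9 pop 1: in=[-3,3] → [-3,3] (was [-3,2]); enqueue [0,3]
  #10 pop 2: in=[-3,3] → [-3,3] (no change)
  #11 pop 0: in=[-3,3] → [-3,1] (was [-3,0]); enqueue [1]
  #12 pop 3: in=[-3,3] → [-3,3] (no change)
  #13 pop 1: in=[-3,3] → [-3,3] (no change)

Fixpoint:
  val[0] = [-3,1]
  val[1] = [-3,3]
  val[2] = [-3,3]
  val[3] = [-3,3]

no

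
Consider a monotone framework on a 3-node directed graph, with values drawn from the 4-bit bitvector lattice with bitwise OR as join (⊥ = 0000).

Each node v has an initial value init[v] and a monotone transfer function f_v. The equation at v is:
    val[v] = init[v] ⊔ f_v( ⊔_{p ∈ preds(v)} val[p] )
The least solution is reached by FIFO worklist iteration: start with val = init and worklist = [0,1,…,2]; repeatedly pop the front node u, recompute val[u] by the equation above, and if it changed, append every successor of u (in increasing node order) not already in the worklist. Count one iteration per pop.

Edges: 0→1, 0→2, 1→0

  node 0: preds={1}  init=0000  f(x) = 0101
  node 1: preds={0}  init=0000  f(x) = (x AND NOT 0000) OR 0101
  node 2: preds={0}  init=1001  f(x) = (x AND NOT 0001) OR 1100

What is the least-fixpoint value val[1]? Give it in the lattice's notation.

Trace (4 dequeues):
  [1] u=0 | in 0000 | out 0101 | prev 0000 | push {}
  [2] u=1 | in 0101 | out 0101 | prev 0000 | push {0}
  [3] u=2 | in 0101 | out 1101 | prev 1001 | push {}
  [4] u=0 | in 0101 | out 0101 | ==

Converged values:
  [0] 0101
  [1] 0101
  [2] 1101

0101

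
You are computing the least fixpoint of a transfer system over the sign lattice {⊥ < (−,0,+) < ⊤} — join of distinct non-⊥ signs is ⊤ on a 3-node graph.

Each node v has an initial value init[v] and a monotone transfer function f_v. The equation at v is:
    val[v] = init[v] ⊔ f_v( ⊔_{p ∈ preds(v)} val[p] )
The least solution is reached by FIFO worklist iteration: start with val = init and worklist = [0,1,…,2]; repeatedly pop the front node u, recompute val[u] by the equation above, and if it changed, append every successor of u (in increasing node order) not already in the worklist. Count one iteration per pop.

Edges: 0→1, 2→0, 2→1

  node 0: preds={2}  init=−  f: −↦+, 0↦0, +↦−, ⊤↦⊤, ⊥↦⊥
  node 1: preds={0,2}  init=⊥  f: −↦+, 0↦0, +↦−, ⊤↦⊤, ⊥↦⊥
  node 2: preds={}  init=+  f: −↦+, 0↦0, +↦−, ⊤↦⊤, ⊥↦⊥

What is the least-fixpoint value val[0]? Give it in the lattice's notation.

Worklist (3 pops):
  #1 pop 0: in=+ → − (no change)
  #2 pop 1: in=⊤ → ⊤ (was ⊥); enqueue []
  #3 pop 2: in=⊥ → + (no change)

Fixpoint:
  val[0] = −
  val[1] = ⊤
  val[2] = +

−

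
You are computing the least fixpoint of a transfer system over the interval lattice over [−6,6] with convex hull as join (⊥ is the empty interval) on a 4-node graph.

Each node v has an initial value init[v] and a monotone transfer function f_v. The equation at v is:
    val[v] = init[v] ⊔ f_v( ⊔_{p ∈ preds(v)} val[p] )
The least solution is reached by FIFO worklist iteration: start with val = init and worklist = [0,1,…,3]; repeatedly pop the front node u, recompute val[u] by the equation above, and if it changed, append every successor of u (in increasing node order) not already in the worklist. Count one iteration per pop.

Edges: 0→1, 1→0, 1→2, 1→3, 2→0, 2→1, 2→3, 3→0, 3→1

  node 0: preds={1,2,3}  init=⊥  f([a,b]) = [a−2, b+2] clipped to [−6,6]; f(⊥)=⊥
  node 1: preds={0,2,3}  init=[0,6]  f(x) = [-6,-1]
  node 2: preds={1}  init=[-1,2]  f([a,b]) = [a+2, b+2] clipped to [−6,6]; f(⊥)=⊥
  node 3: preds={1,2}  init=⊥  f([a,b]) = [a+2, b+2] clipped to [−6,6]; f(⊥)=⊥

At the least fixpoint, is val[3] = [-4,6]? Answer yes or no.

yes

Trace (6 dequeues):
  [1] u=0 | in [-1,6] | out [-3,6] | prev ⊥ | push {}
  [2] u=1 | in [-3,6] | out [-6,6] | prev [0,6] | push {0}
  [3] u=2 | in [-6,6] | out [-4,6] | prev [-1,2] | push {1}
  [4] u=3 | in [-6,6] | out [-4,6] | prev ⊥ | push {}
  [5] u=0 | in [-6,6] | out [-6,6] | prev [-3,6] | push {}
  [6] u=1 | in [-6,6] | out [-6,6] | ==

Converged values:
  [0] [-6,6]
  [1] [-6,6]
  [2] [-4,6]
  [3] [-4,6]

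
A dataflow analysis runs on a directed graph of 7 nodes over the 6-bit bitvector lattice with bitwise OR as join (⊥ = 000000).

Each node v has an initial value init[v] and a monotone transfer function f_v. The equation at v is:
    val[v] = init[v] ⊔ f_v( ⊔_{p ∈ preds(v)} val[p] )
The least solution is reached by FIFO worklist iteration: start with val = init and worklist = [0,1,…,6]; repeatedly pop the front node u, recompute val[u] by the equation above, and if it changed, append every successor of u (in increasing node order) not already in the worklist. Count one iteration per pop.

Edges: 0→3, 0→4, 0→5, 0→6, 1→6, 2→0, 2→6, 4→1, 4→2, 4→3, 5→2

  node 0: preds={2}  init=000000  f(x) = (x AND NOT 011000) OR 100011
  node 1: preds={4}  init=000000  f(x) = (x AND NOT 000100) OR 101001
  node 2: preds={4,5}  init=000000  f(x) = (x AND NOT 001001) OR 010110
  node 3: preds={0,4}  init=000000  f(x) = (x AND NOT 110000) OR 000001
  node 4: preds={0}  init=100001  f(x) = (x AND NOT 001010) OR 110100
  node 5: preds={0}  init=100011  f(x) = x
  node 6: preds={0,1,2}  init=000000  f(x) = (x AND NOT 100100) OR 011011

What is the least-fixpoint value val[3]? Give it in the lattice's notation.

000111

Worklist (15 pops):
  #1 pop 0: in=000000 → 100011 (was 000000); enqueue []
  #2 pop 1: in=100001 → 101001 (was 000000); enqueue []
  #3 pop 2: in=100011 → 110110 (was 000000); enqueue [0]
  #4 pop 3: in=100011 → 000011 (was 000000); enqueue []
  #5 pop 4: in=100011 → 110101 (was 100001); enqueue [1,2,3]
  #6 pop 5: in=100011 → 100011 (no change)
  #7 pop 6: in=111111 → 011011 (was 000000); enqueue []
  #8 pop 0: in=110110 → 100111 (was 100011); enqueue [4,5,6]
  #9 pop 1: in=110101 → 111001 (was 101001); enqueue []
  #10 pop 2: in=110111 → 110110 (no change)
  #11 pop 3: in=110111 → 000111 (was 000011); enqueue []
  #12 pop 4: in=100111 → 110101 (no change)
  #13 pop 5: in=100111 → 100111 (was 100011); enqueue [2]
  #14 pop 6: in=111111 → 011011 (no change)
  #15 pop 2: in=110111 → 110110 (no change)

Fixpoint:
  val[0] = 100111
  val[1] = 111001
  val[2] = 110110
  val[3] = 000111
  val[4] = 110101
  val[5] = 100111
  val[6] = 011011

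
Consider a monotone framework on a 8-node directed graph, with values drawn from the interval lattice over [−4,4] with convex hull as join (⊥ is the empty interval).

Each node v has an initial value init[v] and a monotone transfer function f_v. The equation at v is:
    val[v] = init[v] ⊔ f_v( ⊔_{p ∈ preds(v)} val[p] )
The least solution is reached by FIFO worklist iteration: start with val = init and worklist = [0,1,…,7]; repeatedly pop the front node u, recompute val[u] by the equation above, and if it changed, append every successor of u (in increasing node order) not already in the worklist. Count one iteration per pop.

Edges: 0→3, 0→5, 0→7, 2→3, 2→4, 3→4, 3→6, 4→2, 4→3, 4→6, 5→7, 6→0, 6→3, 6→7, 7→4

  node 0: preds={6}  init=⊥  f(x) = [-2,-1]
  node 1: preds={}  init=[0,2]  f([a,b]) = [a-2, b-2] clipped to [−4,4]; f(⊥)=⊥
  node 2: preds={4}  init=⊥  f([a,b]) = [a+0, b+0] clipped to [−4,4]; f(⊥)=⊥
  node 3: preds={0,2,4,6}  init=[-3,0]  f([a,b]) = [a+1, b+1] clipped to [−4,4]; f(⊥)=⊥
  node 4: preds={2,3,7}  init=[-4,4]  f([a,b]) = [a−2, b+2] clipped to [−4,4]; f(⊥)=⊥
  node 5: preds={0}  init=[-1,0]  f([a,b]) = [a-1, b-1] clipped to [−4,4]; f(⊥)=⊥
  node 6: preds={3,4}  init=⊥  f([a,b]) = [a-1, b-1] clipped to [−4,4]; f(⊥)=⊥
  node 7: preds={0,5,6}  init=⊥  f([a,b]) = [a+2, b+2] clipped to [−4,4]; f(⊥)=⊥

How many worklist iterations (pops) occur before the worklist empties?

Worklist (11 pops):
  #1 pop 0: in=⊥ → [-2,-1] (was ⊥); enqueue []
  #2 pop 1: in=⊥ → [0,2] (no change)
  #3 pop 2: in=[-4,4] → [-4,4] (was ⊥); enqueue []
  #4 pop 3: in=[-4,4] → [-3,4] (was [-3,0]); enqueue []
  #5 pop 4: in=[-4,4] → [-4,4] (no change)
  #6 pop 5: in=[-2,-1] → [-3,0] (was [-1,0]); enqueue []
  #7 pop 6: in=[-4,4] → [-4,3] (was ⊥); enqueue [0,3]
  #8 pop 7: in=[-4,3] → [-2,4] (was ⊥); enqueue [4]
  #9 pop 0: in=[-4,3] → [-2,-1] (no change)
  #10 pop 3: in=[-4,4] → [-3,4] (no change)
  #11 pop 4: in=[-4,4] → [-4,4] (no change)

Fixpoint:
  val[0] = [-2,-1]
  val[1] = [0,2]
  val[2] = [-4,4]
  val[3] = [-3,4]
  val[4] = [-4,4]
  val[5] = [-3,0]
  val[6] = [-4,3]
  val[7] = [-2,4]

11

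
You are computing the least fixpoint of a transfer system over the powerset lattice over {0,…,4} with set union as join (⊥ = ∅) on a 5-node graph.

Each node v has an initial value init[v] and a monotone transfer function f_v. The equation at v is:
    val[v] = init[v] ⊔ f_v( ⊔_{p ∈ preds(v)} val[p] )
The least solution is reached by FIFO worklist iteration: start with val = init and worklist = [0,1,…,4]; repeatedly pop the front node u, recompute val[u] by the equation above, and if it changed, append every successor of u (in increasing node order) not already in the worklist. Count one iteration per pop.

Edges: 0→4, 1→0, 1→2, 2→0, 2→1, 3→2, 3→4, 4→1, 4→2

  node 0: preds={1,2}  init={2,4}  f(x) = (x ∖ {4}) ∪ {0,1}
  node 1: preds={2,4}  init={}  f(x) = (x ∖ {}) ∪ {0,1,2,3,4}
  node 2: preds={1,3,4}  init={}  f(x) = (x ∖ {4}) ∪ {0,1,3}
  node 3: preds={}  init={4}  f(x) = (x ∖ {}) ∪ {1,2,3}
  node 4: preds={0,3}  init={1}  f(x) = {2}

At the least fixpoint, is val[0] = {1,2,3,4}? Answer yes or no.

Trace (9 dequeues):
  [1] u=0 | in {} | out {0,1,2,4} | prev {2,4} | push {}
  [2] u=1 | in {1} | out {0,1,2,3,4} | prev {} | push {0}
  [3] u=2 | in {0,1,2,3,4} | out {0,1,2,3} | prev {} | push {1}
  [4] u=3 | in {} | out {1,2,3,4} | prev {4} | push {2}
  [5] u=4 | in {0,1,2,3,4} | out {1,2} | prev {1} | push {}
  [6] u=0 | in {0,1,2,3,4} | out {0,1,2,3,4} | prev {0,1,2,4} | push {4}
  [7] u=1 | in {0,1,2,3} | out {0,1,2,3,4} | ==
  [8] u=2 | in {0,1,2,3,4} | out {0,1,2,3} | ==
  [9] u=4 | in {0,1,2,3,4} | out {1,2} | ==

Converged values:
  [0] {0,1,2,3,4}
  [1] {0,1,2,3,4}
  [2] {0,1,2,3}
  [3] {1,2,3,4}
  [4] {1,2}

no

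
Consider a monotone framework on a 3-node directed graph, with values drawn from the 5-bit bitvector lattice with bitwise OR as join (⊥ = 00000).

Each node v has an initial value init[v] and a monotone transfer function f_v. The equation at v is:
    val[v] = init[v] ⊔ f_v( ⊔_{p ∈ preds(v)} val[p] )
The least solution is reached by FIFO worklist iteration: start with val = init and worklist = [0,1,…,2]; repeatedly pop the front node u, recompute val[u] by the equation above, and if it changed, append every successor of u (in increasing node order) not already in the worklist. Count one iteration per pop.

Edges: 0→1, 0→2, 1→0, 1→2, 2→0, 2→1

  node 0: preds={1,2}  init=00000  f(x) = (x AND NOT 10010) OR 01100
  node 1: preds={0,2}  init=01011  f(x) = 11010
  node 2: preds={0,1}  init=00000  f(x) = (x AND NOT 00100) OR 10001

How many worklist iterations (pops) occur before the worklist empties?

5

Iteration log — 5 steps:
  step 1. node 0  ⊔preds=01011  new=01101  old=00000  +wl: 
  step 2. node 1  ⊔preds=01101  new=11011  old=01011  +wl: 0
  step 3. node 2  ⊔preds=11111  new=11011  old=00000  +wl: 1
  step 4. node 0  ⊔preds=11011  new=01101  stable
  step 5. node 1  ⊔preds=11111  new=11011  stable

Least fixpoint reached:
  node 0: 01101
  node 1: 11011
  node 2: 11011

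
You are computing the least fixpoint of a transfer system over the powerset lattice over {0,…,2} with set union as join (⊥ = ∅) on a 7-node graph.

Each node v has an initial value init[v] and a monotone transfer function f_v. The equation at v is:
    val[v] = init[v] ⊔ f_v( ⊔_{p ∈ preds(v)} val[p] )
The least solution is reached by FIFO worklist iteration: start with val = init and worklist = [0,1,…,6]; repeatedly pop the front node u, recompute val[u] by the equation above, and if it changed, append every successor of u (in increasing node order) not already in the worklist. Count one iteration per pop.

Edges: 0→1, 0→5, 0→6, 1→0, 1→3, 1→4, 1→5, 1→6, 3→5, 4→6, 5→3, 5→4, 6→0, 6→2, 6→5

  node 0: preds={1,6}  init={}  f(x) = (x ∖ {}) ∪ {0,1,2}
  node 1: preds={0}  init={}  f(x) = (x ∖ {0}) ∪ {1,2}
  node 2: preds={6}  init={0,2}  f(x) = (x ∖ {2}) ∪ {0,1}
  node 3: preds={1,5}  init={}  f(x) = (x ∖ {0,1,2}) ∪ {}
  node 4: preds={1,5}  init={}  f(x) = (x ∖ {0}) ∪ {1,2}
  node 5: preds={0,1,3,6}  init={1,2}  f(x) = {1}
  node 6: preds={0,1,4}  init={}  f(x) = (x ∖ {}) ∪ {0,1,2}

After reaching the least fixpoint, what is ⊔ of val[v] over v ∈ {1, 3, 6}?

Worklist (10 pops):
  #1 pop 0: in={} → {0,1,2} (was {}); enqueue []
  #2 pop 1: in={0,1,2} → {1,2} (was {}); enqueue [0]
  #3 pop 2: in={} → {0,1,2} (was {0,2}); enqueue []
  #4 pop 3: in={1,2} → {} (no change)
  #5 pop 4: in={1,2} → {1,2} (was {}); enqueue []
  #6 pop 5: in={0,1,2} → {1,2} (no change)
  #7 pop 6: in={0,1,2} → {0,1,2} (was {}); enqueue [2,5]
  #8 pop 0: in={0,1,2} → {0,1,2} (no change)
  #9 pop 2: in={0,1,2} → {0,1,2} (no change)
  #10 pop 5: in={0,1,2} → {1,2} (no change)

Fixpoint:
  val[0] = {0,1,2}
  val[1] = {1,2}
  val[2] = {0,1,2}
  val[3] = {}
  val[4] = {1,2}
  val[5] = {1,2}
  val[6] = {0,1,2}

{0,1,2}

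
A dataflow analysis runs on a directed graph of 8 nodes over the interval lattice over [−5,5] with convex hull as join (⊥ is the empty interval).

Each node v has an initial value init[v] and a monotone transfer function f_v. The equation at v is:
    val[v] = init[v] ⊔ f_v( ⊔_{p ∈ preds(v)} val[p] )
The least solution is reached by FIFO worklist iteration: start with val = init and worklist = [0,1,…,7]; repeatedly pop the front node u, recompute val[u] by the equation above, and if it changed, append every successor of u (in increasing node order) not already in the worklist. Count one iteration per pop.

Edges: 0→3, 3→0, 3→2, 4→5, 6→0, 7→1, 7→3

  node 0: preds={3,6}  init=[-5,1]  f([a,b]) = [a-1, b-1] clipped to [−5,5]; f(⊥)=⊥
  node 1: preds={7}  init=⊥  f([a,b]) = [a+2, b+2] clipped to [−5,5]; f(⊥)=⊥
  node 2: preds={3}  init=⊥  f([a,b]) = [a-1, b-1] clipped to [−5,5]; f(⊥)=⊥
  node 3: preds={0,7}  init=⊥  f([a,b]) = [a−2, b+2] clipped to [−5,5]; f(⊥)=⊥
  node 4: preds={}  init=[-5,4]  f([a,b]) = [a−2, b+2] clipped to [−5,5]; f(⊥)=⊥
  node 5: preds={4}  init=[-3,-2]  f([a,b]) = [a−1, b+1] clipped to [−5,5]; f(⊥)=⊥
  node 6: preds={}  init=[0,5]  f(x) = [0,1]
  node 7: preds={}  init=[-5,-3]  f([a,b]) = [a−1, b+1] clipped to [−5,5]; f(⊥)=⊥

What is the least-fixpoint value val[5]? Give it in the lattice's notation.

[-5,5]

Iteration log — 10 steps:
  step 1. node 0  ⊔preds=[0,5]  new=[-5,4]  old=[-5,1]  +wl: 
  step 2. node 1  ⊔preds=[-5,-3]  new=[-3,-1]  old=⊥  +wl: 
  step 3. node 2  ⊔preds=⊥  new=⊥  stable
  step 4. node 3  ⊔preds=[-5,4]  new=[-5,5]  old=⊥  +wl: 0,2
  step 5. node 4  ⊔preds=⊥  new=[-5,4]  stable
  step 6. node 5  ⊔preds=[-5,4]  new=[-5,5]  old=[-3,-2]  +wl: 
  step 7. node 6  ⊔preds=⊥  new=[0,5]  stable
  step 8. node 7  ⊔preds=⊥  new=[-5,-3]  stable
  step 9. node 0  ⊔preds=[-5,5]  new=[-5,4]  stable
  step 10. node 2  ⊔preds=[-5,5]  new=[-5,4]  old=⊥  +wl: 

Least fixpoint reached:
  node 0: [-5,4]
  node 1: [-3,-1]
  node 2: [-5,4]
  node 3: [-5,5]
  node 4: [-5,4]
  node 5: [-5,5]
  node 6: [0,5]
  node 7: [-5,-3]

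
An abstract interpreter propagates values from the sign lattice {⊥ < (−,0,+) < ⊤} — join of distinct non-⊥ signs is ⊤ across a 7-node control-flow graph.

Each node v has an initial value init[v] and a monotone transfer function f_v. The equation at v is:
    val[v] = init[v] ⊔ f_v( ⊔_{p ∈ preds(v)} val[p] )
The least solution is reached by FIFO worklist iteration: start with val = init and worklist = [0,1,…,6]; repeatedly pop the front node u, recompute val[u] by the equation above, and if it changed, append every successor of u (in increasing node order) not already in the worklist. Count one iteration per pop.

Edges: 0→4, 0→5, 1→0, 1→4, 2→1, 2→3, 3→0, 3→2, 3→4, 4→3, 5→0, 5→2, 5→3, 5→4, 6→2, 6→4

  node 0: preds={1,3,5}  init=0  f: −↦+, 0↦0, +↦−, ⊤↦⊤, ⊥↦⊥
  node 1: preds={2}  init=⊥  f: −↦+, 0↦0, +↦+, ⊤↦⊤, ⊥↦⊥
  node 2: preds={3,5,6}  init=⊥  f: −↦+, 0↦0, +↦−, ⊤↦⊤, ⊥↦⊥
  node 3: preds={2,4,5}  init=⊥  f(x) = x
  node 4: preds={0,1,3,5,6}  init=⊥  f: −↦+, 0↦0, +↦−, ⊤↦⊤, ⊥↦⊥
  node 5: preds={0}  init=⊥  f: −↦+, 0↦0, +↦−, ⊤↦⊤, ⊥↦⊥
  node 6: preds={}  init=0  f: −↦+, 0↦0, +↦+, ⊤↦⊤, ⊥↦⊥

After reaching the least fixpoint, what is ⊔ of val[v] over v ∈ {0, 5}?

Trace (12 dequeues):
  [1] u=0 | in ⊥ | out 0 | ==
  [2] u=1 | in ⊥ | out ⊥ | ==
  [3] u=2 | in 0 | out 0 | prev ⊥ | push {1}
  [4] u=3 | in 0 | out 0 | prev ⊥ | push {0,2}
  [5] u=4 | in 0 | out 0 | prev ⊥ | push {3}
  [6] u=5 | in 0 | out 0 | prev ⊥ | push {4}
  [7] u=6 | in ⊥ | out 0 | ==
  [8] u=1 | in 0 | out 0 | prev ⊥ | push {}
  [9] u=0 | in 0 | out 0 | ==
  [10] u=2 | in 0 | out 0 | ==
  [11] u=3 | in 0 | out 0 | ==
  [12] u=4 | in 0 | out 0 | ==

Converged values:
  [0] 0
  [1] 0
  [2] 0
  [3] 0
  [4] 0
  [5] 0
  [6] 0

0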